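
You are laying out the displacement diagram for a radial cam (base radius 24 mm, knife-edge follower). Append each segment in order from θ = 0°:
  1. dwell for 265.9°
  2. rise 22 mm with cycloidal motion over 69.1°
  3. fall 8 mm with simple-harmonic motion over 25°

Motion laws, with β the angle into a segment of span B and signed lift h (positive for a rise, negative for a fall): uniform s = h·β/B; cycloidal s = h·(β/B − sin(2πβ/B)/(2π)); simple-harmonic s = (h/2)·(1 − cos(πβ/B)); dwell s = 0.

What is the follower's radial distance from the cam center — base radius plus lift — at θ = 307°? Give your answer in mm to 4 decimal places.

seg 1 [0°–265.9°] dwell: s stays 0.0000
seg 2 [265.9°–335°] cycloidal, h=22: θ=307° here. β=41.1, B=69.1. 22·(0.5948 − sin(2π·0.5948)/(2π)) = 15.0496 → s = 15.0496
radial distance = base radius + s = 24 + 15.0496 = 39.0496

39.0496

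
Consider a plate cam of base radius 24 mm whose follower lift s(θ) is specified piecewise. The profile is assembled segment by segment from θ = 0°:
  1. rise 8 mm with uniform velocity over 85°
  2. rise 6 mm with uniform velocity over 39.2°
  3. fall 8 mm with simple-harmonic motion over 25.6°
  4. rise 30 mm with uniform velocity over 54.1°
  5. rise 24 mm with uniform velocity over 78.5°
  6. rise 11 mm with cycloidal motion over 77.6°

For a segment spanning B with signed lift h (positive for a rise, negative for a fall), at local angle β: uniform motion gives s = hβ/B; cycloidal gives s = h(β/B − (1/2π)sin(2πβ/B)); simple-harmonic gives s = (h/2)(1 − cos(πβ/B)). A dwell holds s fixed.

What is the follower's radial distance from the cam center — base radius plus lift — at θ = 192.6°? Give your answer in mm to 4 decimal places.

seg 1 [0°–85°] uniform, h=8: full span → s += 8 → s = 8.0000
seg 2 [85°–124.2°] uniform, h=6: full span → s += 6 → s = 14.0000
seg 3 [124.2°–149.8°] simple-harmonic, h=-8: full span → s += -8 → s = 6.0000
seg 4 [149.8°–203.9°] uniform, h=30: θ=192.6° here. β=42.8, B=54.1. 30·42.8/54.1 = 23.7338 → s = 29.7338
radial distance = base radius + s = 24 + 29.7338 = 53.7338

53.7338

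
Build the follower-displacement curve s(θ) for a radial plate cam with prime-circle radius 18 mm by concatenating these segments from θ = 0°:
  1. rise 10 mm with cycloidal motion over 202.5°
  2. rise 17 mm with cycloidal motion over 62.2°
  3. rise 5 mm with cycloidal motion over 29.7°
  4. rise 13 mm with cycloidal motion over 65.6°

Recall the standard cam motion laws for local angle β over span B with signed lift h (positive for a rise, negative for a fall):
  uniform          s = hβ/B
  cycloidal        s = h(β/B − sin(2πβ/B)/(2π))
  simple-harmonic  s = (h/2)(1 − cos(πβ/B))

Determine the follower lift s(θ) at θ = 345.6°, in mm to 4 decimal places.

seg 1 [0°–202.5°] cycloidal, h=10: full span → s += 10 → s = 10.0000
seg 2 [202.5°–264.7°] cycloidal, h=17: full span → s += 17 → s = 27.0000
seg 3 [264.7°–294.4°] cycloidal, h=5: full span → s += 5 → s = 32.0000
seg 4 [294.4°–360°] cycloidal, h=13: θ=345.6° here. β=51.2, B=65.6. 13·(0.7805 − sin(2π·0.7805)/(2π)) = 12.1775 → s = 44.1775

44.1775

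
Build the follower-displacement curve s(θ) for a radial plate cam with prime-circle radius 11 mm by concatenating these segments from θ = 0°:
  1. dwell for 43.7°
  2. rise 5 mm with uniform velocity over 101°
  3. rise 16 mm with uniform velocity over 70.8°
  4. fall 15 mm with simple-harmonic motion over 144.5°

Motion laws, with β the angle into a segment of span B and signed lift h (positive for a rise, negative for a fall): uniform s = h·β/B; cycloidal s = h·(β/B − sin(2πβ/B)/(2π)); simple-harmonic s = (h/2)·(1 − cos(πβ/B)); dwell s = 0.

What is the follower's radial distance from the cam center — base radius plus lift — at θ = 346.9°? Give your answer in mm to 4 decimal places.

seg 1 [0°–43.7°] dwell: s stays 0.0000
seg 2 [43.7°–144.7°] uniform, h=5: full span → s += 5 → s = 5.0000
seg 3 [144.7°–215.5°] uniform, h=16: full span → s += 16 → s = 21.0000
seg 4 [215.5°–360°] simple-harmonic, h=-15: θ=346.9° here. β=131.4, B=144.5. -15/2·(1 − cos(π·0.9093)) = -14.6979 → s = 6.3021
radial distance = base radius + s = 11 + 6.3021 = 17.3021

17.3021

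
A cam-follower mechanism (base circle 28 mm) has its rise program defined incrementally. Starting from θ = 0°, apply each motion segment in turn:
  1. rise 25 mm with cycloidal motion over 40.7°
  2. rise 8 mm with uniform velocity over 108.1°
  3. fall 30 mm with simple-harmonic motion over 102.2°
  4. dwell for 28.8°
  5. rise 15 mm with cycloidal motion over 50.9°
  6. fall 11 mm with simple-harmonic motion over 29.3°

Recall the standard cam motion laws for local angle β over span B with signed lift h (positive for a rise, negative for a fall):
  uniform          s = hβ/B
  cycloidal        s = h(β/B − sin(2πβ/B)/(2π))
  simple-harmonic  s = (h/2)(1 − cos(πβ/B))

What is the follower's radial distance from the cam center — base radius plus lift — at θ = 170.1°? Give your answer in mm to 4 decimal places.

seg 1 [0°–40.7°] cycloidal, h=25: full span → s += 25 → s = 25.0000
seg 2 [40.7°–148.8°] uniform, h=8: full span → s += 8 → s = 33.0000
seg 3 [148.8°–251°] simple-harmonic, h=-30: θ=170.1° here. β=21.3, B=102.2. -30/2·(1 − cos(π·0.2084)) = -3.1020 → s = 29.8980
radial distance = base radius + s = 28 + 29.8980 = 57.8980

57.8980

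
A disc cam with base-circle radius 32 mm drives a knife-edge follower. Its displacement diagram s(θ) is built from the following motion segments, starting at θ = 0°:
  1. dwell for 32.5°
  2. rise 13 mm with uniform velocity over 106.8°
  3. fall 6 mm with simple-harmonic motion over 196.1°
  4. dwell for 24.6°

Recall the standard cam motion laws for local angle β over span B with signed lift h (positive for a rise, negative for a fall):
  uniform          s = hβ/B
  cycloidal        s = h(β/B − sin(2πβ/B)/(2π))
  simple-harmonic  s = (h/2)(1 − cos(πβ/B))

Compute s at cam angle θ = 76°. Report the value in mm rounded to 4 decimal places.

seg 1 [0°–32.5°] dwell: s stays 0.0000
seg 2 [32.5°–139.3°] uniform, h=13: θ=76° here. β=43.5, B=106.8. 13·43.5/106.8 = 5.2949 → s = 5.2949

5.2949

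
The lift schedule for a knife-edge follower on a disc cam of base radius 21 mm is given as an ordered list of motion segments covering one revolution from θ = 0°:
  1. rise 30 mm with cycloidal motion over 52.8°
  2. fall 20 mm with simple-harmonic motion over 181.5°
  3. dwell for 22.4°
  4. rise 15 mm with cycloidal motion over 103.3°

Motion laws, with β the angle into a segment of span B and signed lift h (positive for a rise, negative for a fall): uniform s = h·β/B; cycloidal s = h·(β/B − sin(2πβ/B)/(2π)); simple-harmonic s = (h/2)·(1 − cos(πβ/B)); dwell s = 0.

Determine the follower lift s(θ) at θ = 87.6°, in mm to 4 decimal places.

seg 1 [0°–52.8°] cycloidal, h=30: full span → s += 30 → s = 30.0000
seg 2 [52.8°–234.3°] simple-harmonic, h=-20: θ=87.6° here. β=34.8, B=181.5. -20/2·(1 − cos(π·0.1917)) = -1.7600 → s = 28.2400

28.2400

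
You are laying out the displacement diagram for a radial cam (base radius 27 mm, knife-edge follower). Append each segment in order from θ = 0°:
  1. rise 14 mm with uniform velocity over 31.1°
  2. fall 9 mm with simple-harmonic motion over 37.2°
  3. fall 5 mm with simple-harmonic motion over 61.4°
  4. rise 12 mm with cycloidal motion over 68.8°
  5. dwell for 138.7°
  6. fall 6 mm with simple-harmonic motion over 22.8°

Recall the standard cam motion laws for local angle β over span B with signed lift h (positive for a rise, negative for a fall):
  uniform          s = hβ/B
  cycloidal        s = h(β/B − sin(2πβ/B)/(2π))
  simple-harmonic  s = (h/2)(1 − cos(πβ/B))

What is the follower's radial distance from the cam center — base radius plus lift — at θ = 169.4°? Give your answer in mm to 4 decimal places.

seg 1 [0°–31.1°] uniform, h=14: full span → s += 14 → s = 14.0000
seg 2 [31.1°–68.3°] simple-harmonic, h=-9: full span → s += -9 → s = 5.0000
seg 3 [68.3°–129.7°] simple-harmonic, h=-5: full span → s += -5 → s = 0.0000
seg 4 [129.7°–198.5°] cycloidal, h=12: θ=169.4° here. β=39.7, B=68.8. 12·(0.5770 − sin(2π·0.5770)/(2π)) = 7.8132 → s = 7.8132
radial distance = base radius + s = 27 + 7.8132 = 34.8132

34.8132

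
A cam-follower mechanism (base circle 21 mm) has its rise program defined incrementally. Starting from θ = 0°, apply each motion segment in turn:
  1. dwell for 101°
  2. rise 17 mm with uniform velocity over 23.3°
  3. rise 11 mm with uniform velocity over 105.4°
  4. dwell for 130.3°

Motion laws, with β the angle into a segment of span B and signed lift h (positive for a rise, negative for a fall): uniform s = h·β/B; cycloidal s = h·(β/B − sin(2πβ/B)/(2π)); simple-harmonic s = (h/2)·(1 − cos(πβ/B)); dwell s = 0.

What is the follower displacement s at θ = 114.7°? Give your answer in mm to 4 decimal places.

seg 1 [0°–101°] dwell: s stays 0.0000
seg 2 [101°–124.3°] uniform, h=17: θ=114.7° here. β=13.7, B=23.3. 17·13.7/23.3 = 9.9957 → s = 9.9957

9.9957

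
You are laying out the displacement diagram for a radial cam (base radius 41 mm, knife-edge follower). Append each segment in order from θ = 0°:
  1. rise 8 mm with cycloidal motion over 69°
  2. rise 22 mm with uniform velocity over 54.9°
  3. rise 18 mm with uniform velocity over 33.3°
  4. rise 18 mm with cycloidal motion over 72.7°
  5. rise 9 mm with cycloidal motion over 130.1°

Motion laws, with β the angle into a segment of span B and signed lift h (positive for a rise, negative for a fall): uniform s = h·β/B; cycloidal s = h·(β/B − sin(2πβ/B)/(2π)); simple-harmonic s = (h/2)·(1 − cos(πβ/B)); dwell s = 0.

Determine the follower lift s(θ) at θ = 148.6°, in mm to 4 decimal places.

seg 1 [0°–69°] cycloidal, h=8: full span → s += 8 → s = 8.0000
seg 2 [69°–123.9°] uniform, h=22: full span → s += 22 → s = 30.0000
seg 3 [123.9°–157.2°] uniform, h=18: θ=148.6° here. β=24.7, B=33.3. 18·24.7/33.3 = 13.3514 → s = 43.3514

43.3514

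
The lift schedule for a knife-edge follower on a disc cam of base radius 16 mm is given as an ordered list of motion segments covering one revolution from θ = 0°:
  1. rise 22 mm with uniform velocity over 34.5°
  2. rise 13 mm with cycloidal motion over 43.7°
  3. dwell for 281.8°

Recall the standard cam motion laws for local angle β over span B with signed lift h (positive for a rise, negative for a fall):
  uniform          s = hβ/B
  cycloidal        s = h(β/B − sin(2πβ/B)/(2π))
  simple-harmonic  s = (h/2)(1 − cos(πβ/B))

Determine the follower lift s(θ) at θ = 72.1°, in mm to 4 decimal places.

seg 1 [0°–34.5°] uniform, h=22: full span → s += 22 → s = 22.0000
seg 2 [34.5°–78.2°] cycloidal, h=13: θ=72.1° here. β=37.6, B=43.7. 13·(0.8604 − sin(2π·0.8604)/(2π)) = 12.7761 → s = 34.7761

34.7761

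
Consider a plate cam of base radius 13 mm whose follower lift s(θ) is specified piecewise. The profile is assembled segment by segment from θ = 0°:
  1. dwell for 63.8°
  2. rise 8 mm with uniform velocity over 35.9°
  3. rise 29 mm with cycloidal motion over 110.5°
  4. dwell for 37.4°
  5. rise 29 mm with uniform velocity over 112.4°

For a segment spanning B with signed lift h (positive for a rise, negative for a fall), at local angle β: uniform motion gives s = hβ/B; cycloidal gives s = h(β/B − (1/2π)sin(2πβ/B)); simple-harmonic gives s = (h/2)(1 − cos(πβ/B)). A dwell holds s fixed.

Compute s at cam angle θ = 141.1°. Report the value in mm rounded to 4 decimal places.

seg 1 [0°–63.8°] dwell: s stays 0.0000
seg 2 [63.8°–99.7°] uniform, h=8: full span → s += 8 → s = 8.0000
seg 3 [99.7°–210.2°] cycloidal, h=29: θ=141.1° here. β=41.4, B=110.5. 29·(0.3747 − sin(2π·0.3747)/(2π)) = 7.5946 → s = 15.5946

15.5946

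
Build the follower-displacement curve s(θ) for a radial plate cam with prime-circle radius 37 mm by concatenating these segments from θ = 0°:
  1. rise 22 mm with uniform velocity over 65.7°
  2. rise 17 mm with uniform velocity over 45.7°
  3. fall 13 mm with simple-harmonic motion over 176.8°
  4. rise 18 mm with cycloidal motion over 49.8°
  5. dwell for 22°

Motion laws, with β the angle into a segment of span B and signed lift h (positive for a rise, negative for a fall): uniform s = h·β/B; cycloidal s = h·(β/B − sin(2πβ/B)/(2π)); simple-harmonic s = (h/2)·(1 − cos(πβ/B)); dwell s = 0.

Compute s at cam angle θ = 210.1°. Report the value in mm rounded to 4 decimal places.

seg 1 [0°–65.7°] uniform, h=22: full span → s += 22 → s = 22.0000
seg 2 [65.7°–111.4°] uniform, h=17: full span → s += 17 → s = 39.0000
seg 3 [111.4°–288.2°] simple-harmonic, h=-13: θ=210.1° here. β=98.7, B=176.8. -13/2·(1 − cos(π·0.5583)) = -7.6830 → s = 31.3170

31.3170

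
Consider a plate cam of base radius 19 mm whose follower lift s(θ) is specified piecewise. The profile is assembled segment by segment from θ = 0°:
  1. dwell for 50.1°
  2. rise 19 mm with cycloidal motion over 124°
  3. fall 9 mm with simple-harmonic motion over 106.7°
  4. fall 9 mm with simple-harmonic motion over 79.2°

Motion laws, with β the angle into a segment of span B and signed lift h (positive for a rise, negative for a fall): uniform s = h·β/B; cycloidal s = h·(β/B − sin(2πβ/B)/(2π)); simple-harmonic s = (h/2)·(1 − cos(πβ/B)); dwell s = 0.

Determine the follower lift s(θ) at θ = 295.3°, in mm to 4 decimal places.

seg 1 [0°–50.1°] dwell: s stays 0.0000
seg 2 [50.1°–174.1°] cycloidal, h=19: full span → s += 19 → s = 19.0000
seg 3 [174.1°–280.8°] simple-harmonic, h=-9: full span → s += -9 → s = 10.0000
seg 4 [280.8°–360°] simple-harmonic, h=-9: θ=295.3° here. β=14.5, B=79.2. -9/2·(1 − cos(π·0.1831)) = -0.7240 → s = 9.2760

9.2760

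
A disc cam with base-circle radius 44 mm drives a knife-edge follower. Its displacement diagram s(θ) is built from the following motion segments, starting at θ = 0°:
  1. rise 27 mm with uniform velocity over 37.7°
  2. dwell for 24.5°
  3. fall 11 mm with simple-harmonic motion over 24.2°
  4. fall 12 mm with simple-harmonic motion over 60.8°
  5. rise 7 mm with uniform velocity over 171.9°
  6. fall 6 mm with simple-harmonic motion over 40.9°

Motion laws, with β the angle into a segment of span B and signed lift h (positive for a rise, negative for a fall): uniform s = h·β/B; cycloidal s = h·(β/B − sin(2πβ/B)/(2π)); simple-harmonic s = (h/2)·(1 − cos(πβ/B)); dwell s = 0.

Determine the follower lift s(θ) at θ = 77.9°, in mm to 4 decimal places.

seg 1 [0°–37.7°] uniform, h=27: full span → s += 27 → s = 27.0000
seg 2 [37.7°–62.2°] dwell: s stays 27.0000
seg 3 [62.2°–86.4°] simple-harmonic, h=-11: θ=77.9° here. β=15.7, B=24.2. -11/2·(1 − cos(π·0.6488)) = -7.9778 → s = 19.0222

19.0222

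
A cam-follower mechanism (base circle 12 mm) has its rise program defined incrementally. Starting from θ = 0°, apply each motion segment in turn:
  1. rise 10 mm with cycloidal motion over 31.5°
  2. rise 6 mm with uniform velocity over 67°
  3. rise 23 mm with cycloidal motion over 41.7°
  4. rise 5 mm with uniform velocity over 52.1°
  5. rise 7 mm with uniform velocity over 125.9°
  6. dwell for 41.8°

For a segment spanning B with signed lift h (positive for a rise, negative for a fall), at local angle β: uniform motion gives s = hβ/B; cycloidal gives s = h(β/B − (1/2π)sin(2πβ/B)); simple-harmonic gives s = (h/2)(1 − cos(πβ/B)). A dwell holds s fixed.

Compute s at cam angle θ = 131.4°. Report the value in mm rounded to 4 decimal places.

seg 1 [0°–31.5°] cycloidal, h=10: full span → s += 10 → s = 10.0000
seg 2 [31.5°–98.5°] uniform, h=6: full span → s += 6 → s = 16.0000
seg 3 [98.5°–140.2°] cycloidal, h=23: θ=131.4° here. β=32.9, B=41.7. 23·(0.7890 − sin(2π·0.7890)/(2π)) = 21.6977 → s = 37.6977

37.6977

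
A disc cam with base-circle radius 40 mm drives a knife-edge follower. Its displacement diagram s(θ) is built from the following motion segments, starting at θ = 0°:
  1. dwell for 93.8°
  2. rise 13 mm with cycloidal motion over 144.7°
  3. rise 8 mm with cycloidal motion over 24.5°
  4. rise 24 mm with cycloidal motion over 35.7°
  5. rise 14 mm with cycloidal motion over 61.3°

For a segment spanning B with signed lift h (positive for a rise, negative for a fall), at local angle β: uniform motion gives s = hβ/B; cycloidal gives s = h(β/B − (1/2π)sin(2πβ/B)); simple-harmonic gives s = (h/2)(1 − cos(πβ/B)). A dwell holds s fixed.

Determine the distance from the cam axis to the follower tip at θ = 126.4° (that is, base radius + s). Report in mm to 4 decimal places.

seg 1 [0°–93.8°] dwell: s stays 0.0000
seg 2 [93.8°–238.5°] cycloidal, h=13: θ=126.4° here. β=32.6, B=144.7. 13·(0.2253 − sin(2π·0.2253)/(2π)) = 0.8847 → s = 0.8847
radial distance = base radius + s = 40 + 0.8847 = 40.8847

40.8847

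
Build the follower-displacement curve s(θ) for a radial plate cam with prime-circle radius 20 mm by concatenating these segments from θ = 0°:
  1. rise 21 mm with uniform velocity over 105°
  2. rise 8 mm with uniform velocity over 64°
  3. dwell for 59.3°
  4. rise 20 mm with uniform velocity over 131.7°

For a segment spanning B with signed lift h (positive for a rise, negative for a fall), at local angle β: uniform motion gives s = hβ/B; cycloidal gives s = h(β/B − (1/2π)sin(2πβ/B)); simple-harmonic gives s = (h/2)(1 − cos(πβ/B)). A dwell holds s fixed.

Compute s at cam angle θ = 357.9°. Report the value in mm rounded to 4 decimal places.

seg 1 [0°–105°] uniform, h=21: full span → s += 21 → s = 21.0000
seg 2 [105°–169°] uniform, h=8: full span → s += 8 → s = 29.0000
seg 3 [169°–228.3°] dwell: s stays 29.0000
seg 4 [228.3°–360°] uniform, h=20: θ=357.9° here. β=129.6, B=131.7. 20·129.6/131.7 = 19.6811 → s = 48.6811

48.6811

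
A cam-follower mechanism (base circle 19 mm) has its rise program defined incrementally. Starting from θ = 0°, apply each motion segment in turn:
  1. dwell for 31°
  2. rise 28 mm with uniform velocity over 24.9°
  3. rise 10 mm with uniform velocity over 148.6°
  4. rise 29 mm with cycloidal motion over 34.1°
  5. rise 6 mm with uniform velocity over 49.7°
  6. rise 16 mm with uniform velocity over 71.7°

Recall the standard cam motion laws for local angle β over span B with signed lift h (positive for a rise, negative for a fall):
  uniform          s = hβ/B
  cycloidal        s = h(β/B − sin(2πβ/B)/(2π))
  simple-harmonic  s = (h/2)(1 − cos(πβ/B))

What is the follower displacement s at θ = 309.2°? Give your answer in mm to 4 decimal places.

seg 1 [0°–31°] dwell: s stays 0.0000
seg 2 [31°–55.9°] uniform, h=28: full span → s += 28 → s = 28.0000
seg 3 [55.9°–204.5°] uniform, h=10: full span → s += 10 → s = 38.0000
seg 4 [204.5°–238.6°] cycloidal, h=29: full span → s += 29 → s = 67.0000
seg 5 [238.6°–288.3°] uniform, h=6: full span → s += 6 → s = 73.0000
seg 6 [288.3°–360°] uniform, h=16: θ=309.2° here. β=20.9, B=71.7. 16·20.9/71.7 = 4.6639 → s = 77.6639

77.6639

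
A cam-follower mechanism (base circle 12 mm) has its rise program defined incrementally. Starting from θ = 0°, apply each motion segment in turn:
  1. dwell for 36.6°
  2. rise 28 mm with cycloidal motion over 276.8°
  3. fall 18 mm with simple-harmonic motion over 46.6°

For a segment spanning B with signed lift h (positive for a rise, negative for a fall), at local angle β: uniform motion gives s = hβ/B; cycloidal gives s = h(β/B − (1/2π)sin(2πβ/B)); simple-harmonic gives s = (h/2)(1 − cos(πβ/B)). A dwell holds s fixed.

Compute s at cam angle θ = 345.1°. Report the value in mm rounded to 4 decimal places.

seg 1 [0°–36.6°] dwell: s stays 0.0000
seg 2 [36.6°–313.4°] cycloidal, h=28: full span → s += 28 → s = 28.0000
seg 3 [313.4°–360°] simple-harmonic, h=-18: θ=345.1° here. β=31.7, B=46.6. -18/2·(1 − cos(π·0.6803)) = -13.8286 → s = 14.1714

14.1714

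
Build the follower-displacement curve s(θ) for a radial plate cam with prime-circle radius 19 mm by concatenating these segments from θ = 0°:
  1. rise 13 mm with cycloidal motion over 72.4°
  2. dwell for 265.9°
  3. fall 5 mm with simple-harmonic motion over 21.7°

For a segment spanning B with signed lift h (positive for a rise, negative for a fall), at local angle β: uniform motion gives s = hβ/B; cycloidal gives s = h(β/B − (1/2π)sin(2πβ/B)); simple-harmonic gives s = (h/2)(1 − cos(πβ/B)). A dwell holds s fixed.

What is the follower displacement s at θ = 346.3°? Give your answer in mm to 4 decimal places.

seg 1 [0°–72.4°] cycloidal, h=13: full span → s += 13 → s = 13.0000
seg 2 [72.4°–338.3°] dwell: s stays 13.0000
seg 3 [338.3°–360°] simple-harmonic, h=-5: θ=346.3° here. β=8, B=21.7. -5/2·(1 − cos(π·0.3687)) = -1.4975 → s = 11.5025

11.5025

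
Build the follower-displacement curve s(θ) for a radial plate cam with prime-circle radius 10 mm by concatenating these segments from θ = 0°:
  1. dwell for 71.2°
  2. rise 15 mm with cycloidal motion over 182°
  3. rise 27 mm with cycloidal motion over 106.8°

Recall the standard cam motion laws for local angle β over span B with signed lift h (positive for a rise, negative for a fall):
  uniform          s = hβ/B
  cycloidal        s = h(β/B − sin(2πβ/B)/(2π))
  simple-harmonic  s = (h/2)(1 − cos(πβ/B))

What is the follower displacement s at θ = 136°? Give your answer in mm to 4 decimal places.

seg 1 [0°–71.2°] dwell: s stays 0.0000
seg 2 [71.2°–253.2°] cycloidal, h=15: θ=136° here. β=64.8, B=182. 15·(0.3560 − sin(2π·0.3560)/(2π)) = 3.4639 → s = 3.4639

3.4639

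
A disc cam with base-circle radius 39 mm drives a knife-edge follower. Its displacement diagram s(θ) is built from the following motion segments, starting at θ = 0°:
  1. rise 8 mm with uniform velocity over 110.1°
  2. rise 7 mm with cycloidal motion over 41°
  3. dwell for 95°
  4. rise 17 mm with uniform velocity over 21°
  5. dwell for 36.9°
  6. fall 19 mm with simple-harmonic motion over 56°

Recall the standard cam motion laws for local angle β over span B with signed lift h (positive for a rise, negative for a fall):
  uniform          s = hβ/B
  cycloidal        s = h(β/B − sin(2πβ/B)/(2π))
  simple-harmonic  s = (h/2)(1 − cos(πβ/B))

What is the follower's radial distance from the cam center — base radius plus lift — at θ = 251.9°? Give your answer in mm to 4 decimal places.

seg 1 [0°–110.1°] uniform, h=8: full span → s += 8 → s = 8.0000
seg 2 [110.1°–151.1°] cycloidal, h=7: full span → s += 7 → s = 15.0000
seg 3 [151.1°–246.1°] dwell: s stays 15.0000
seg 4 [246.1°–267.1°] uniform, h=17: θ=251.9° here. β=5.8, B=21. 17·5.8/21 = 4.6952 → s = 19.6952
radial distance = base radius + s = 39 + 19.6952 = 58.6952

58.6952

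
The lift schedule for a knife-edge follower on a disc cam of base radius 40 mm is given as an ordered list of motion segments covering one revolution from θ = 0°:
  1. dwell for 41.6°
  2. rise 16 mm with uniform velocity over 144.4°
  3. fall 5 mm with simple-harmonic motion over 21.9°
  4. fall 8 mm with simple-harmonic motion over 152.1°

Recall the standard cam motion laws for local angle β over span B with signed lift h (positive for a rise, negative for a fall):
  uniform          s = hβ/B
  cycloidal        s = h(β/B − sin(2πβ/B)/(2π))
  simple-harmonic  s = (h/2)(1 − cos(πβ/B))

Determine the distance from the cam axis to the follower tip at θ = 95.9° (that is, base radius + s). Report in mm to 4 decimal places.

seg 1 [0°–41.6°] dwell: s stays 0.0000
seg 2 [41.6°–186°] uniform, h=16: θ=95.9° here. β=54.3, B=144.4. 16·54.3/144.4 = 6.0166 → s = 6.0166
radial distance = base radius + s = 40 + 6.0166 = 46.0166

46.0166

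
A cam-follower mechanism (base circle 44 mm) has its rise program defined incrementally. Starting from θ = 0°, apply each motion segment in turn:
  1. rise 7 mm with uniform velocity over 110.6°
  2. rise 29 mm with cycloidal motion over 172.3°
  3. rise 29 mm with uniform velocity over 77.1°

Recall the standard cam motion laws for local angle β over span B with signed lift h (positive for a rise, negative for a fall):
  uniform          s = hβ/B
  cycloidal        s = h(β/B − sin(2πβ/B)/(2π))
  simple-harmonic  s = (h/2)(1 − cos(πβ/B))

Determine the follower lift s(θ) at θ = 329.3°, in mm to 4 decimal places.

seg 1 [0°–110.6°] uniform, h=7: full span → s += 7 → s = 7.0000
seg 2 [110.6°–282.9°] cycloidal, h=29: full span → s += 29 → s = 36.0000
seg 3 [282.9°–360°] uniform, h=29: θ=329.3° here. β=46.4, B=77.1. 29·46.4/77.1 = 17.4527 → s = 53.4527

53.4527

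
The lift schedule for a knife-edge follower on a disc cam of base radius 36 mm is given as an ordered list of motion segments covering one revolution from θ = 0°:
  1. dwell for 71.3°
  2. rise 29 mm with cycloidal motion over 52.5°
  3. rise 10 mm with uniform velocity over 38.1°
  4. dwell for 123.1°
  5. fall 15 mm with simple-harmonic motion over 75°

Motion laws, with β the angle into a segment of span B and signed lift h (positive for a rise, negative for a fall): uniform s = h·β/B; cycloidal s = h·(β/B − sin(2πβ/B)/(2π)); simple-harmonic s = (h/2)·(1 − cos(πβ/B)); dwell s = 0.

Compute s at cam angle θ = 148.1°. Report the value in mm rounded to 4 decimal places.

seg 1 [0°–71.3°] dwell: s stays 0.0000
seg 2 [71.3°–123.8°] cycloidal, h=29: full span → s += 29 → s = 29.0000
seg 3 [123.8°–161.9°] uniform, h=10: θ=148.1° here. β=24.3, B=38.1. 10·24.3/38.1 = 6.3780 → s = 35.3780

35.3780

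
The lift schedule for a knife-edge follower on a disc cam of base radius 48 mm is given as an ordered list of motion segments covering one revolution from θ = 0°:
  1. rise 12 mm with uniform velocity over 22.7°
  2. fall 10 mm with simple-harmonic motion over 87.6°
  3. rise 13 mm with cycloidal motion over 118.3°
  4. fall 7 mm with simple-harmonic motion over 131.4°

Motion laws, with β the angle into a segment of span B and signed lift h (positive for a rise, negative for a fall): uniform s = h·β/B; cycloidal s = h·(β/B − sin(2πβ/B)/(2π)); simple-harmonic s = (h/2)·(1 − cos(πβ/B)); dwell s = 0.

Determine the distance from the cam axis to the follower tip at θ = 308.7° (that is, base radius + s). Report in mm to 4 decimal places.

seg 1 [0°–22.7°] uniform, h=12: full span → s += 12 → s = 12.0000
seg 2 [22.7°–110.3°] simple-harmonic, h=-10: full span → s += -10 → s = 2.0000
seg 3 [110.3°–228.6°] cycloidal, h=13: full span → s += 13 → s = 15.0000
seg 4 [228.6°–360°] simple-harmonic, h=-7: θ=308.7° here. β=80.1, B=131.4. -7/2·(1 − cos(π·0.6096)) = -4.6813 → s = 10.3187
radial distance = base radius + s = 48 + 10.3187 = 58.3187

58.3187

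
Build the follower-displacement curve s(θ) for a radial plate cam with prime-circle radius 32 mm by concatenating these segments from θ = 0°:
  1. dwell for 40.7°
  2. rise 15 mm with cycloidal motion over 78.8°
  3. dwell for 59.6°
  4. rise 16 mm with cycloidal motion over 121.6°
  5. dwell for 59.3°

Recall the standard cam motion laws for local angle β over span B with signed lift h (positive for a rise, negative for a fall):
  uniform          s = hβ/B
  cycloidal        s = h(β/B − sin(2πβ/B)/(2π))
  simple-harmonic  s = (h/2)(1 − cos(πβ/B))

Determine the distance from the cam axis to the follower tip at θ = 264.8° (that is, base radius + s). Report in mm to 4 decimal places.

seg 1 [0°–40.7°] dwell: s stays 0.0000
seg 2 [40.7°–119.5°] cycloidal, h=15: full span → s += 15 → s = 15.0000
seg 3 [119.5°–179.1°] dwell: s stays 15.0000
seg 4 [179.1°–300.7°] cycloidal, h=16: θ=264.8° here. β=85.7, B=121.6. 16·(0.7048 − sin(2π·0.7048)/(2π)) = 13.7207 → s = 28.7207
radial distance = base radius + s = 32 + 28.7207 = 60.7207

60.7207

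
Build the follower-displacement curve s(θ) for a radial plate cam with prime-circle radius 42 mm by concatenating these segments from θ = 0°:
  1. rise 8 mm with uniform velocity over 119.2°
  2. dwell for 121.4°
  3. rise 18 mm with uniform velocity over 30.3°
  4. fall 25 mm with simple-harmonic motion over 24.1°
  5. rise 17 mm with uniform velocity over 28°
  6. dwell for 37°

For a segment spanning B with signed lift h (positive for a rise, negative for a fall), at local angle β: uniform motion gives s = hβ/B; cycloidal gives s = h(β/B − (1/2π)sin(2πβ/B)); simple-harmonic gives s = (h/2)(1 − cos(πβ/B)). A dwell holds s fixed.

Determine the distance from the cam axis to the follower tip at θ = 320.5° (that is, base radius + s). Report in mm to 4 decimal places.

seg 1 [0°–119.2°] uniform, h=8: full span → s += 8 → s = 8.0000
seg 2 [119.2°–240.6°] dwell: s stays 8.0000
seg 3 [240.6°–270.9°] uniform, h=18: full span → s += 18 → s = 26.0000
seg 4 [270.9°–295°] simple-harmonic, h=-25: full span → s += -25 → s = 1.0000
seg 5 [295°–323°] uniform, h=17: θ=320.5° here. β=25.5, B=28. 17·25.5/28 = 15.4821 → s = 16.4821
radial distance = base radius + s = 42 + 16.4821 = 58.4821

58.4821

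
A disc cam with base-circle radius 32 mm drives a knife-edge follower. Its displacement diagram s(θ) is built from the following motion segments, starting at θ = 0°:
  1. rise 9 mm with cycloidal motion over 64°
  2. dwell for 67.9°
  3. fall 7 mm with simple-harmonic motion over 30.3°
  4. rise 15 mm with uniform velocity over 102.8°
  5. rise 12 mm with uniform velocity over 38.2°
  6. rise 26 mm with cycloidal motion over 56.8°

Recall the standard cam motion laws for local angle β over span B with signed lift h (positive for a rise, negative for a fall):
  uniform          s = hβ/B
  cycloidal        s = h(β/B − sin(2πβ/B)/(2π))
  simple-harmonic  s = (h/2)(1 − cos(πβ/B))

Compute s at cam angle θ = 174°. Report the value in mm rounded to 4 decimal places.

seg 1 [0°–64°] cycloidal, h=9: full span → s += 9 → s = 9.0000
seg 2 [64°–131.9°] dwell: s stays 9.0000
seg 3 [131.9°–162.2°] simple-harmonic, h=-7: full span → s += -7 → s = 2.0000
seg 4 [162.2°–265°] uniform, h=15: θ=174° here. β=11.8, B=102.8. 15·11.8/102.8 = 1.7218 → s = 3.7218

3.7218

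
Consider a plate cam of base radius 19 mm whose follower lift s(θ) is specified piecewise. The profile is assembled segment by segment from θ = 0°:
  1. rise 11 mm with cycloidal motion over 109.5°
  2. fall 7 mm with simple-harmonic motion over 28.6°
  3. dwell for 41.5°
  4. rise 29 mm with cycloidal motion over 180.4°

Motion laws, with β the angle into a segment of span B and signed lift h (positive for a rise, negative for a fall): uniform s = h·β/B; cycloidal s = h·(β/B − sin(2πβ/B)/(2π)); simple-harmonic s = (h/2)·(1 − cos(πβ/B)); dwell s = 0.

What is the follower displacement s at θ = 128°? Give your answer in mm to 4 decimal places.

seg 1 [0°–109.5°] cycloidal, h=11: full span → s += 11 → s = 11.0000
seg 2 [109.5°–138.1°] simple-harmonic, h=-7: θ=128° here. β=18.5, B=28.6. -7/2·(1 − cos(π·0.6469)) = -5.0581 → s = 5.9419

5.9419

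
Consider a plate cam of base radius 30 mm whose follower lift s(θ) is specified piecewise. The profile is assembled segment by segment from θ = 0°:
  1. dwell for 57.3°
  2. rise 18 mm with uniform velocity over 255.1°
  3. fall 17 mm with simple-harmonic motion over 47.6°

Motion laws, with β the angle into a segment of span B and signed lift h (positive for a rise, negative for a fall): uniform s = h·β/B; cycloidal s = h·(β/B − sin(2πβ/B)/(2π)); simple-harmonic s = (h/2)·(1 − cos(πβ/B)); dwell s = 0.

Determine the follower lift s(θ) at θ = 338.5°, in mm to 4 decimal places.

seg 1 [0°–57.3°] dwell: s stays 0.0000
seg 2 [57.3°–312.4°] uniform, h=18: full span → s += 18 → s = 18.0000
seg 3 [312.4°–360°] simple-harmonic, h=-17: θ=338.5° here. β=26.1, B=47.6. -17/2·(1 − cos(π·0.5483)) = -9.7853 → s = 8.2147

8.2147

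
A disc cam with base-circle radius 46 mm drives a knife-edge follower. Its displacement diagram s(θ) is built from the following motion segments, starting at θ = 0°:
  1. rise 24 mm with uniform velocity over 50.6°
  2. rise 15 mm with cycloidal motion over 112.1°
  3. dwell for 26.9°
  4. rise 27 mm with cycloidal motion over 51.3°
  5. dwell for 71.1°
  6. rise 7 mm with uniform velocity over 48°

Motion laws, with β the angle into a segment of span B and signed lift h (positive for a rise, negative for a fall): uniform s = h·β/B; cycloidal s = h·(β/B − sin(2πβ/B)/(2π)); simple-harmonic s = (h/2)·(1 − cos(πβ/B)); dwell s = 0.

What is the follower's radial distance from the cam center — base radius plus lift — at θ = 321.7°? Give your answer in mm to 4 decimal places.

seg 1 [0°–50.6°] uniform, h=24: full span → s += 24 → s = 24.0000
seg 2 [50.6°–162.7°] cycloidal, h=15: full span → s += 15 → s = 39.0000
seg 3 [162.7°–189.6°] dwell: s stays 39.0000
seg 4 [189.6°–240.9°] cycloidal, h=27: full span → s += 27 → s = 66.0000
seg 5 [240.9°–312°] dwell: s stays 66.0000
seg 6 [312°–360°] uniform, h=7: θ=321.7° here. β=9.7, B=48. 7·9.7/48 = 1.4146 → s = 67.4146
radial distance = base radius + s = 46 + 67.4146 = 113.4146

113.4146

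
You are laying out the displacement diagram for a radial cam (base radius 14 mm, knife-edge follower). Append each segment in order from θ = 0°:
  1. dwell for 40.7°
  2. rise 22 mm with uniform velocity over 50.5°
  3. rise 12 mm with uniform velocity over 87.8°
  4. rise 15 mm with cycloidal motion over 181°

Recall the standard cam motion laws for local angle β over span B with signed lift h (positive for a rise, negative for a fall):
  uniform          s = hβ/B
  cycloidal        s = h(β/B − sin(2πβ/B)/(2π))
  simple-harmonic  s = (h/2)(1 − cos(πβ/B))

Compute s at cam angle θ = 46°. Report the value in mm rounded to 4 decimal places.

seg 1 [0°–40.7°] dwell: s stays 0.0000
seg 2 [40.7°–91.2°] uniform, h=22: θ=46° here. β=5.3, B=50.5. 22·5.3/50.5 = 2.3089 → s = 2.3089

2.3089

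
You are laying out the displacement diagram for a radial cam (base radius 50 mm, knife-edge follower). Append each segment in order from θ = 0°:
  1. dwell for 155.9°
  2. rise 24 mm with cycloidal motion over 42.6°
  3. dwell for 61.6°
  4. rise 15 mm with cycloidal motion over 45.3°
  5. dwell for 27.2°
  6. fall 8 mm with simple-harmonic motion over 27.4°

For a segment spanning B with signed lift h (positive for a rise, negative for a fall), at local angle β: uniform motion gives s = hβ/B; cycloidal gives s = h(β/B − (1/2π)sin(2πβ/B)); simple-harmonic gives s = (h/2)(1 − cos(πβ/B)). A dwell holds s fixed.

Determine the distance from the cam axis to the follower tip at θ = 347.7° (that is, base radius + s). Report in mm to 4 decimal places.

seg 1 [0°–155.9°] dwell: s stays 0.0000
seg 2 [155.9°–198.5°] cycloidal, h=24: full span → s += 24 → s = 24.0000
seg 3 [198.5°–260.1°] dwell: s stays 24.0000
seg 4 [260.1°–305.4°] cycloidal, h=15: full span → s += 15 → s = 39.0000
seg 5 [305.4°–332.6°] dwell: s stays 39.0000
seg 6 [332.6°–360°] simple-harmonic, h=-8: θ=347.7° here. β=15.1, B=27.4. -8/2·(1 − cos(π·0.5511)) = -4.6393 → s = 34.3607
radial distance = base radius + s = 50 + 34.3607 = 84.3607

84.3607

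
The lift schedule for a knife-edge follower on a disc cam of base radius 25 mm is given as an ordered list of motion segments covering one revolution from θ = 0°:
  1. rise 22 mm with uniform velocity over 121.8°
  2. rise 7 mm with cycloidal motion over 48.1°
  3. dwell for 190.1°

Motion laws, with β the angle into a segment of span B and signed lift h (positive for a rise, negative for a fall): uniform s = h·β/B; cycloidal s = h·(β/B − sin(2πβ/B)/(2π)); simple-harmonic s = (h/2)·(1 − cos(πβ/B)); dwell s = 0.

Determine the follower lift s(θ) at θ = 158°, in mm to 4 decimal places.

seg 1 [0°–121.8°] uniform, h=22: full span → s += 22 → s = 22.0000
seg 2 [121.8°–169.9°] cycloidal, h=7: θ=158° here. β=36.2, B=48.1. 7·(0.7526 − sin(2π·0.7526)/(2π)) = 6.3821 → s = 28.3821

28.3821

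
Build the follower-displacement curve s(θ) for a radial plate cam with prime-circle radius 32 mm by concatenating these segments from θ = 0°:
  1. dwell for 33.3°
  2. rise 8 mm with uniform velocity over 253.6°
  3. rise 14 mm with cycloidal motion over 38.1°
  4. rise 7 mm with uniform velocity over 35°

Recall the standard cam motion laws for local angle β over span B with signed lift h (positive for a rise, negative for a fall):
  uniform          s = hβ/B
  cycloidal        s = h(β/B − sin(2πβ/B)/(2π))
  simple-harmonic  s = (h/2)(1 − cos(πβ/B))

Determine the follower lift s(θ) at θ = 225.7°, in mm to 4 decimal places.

seg 1 [0°–33.3°] dwell: s stays 0.0000
seg 2 [33.3°–286.9°] uniform, h=8: θ=225.7° here. β=192.4, B=253.6. 8·192.4/253.6 = 6.0694 → s = 6.0694

6.0694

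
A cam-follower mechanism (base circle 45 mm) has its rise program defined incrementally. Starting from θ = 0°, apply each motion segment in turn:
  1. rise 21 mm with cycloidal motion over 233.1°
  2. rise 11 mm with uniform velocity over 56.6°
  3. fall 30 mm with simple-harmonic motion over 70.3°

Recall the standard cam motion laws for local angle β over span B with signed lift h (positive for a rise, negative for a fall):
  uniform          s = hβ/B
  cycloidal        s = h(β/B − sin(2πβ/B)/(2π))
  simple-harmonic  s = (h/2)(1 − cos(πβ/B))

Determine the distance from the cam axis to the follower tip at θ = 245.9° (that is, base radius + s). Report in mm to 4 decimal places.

seg 1 [0°–233.1°] cycloidal, h=21: full span → s += 21 → s = 21.0000
seg 2 [233.1°–289.7°] uniform, h=11: θ=245.9° here. β=12.8, B=56.6. 11·12.8/56.6 = 2.4876 → s = 23.4876
radial distance = base radius + s = 45 + 23.4876 = 68.4876

68.4876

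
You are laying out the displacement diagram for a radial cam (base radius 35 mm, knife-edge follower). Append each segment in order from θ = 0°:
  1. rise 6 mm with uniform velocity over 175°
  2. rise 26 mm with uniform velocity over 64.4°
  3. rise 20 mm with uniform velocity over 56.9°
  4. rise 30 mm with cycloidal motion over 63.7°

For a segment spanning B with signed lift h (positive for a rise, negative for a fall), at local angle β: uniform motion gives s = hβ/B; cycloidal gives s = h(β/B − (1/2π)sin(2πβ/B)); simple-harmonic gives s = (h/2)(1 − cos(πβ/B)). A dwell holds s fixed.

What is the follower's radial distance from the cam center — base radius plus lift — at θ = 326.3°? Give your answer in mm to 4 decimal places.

seg 1 [0°–175°] uniform, h=6: full span → s += 6 → s = 6.0000
seg 2 [175°–239.4°] uniform, h=26: full span → s += 26 → s = 32.0000
seg 3 [239.4°–296.3°] uniform, h=20: full span → s += 20 → s = 52.0000
seg 4 [296.3°–360°] cycloidal, h=30: θ=326.3° here. β=30, B=63.7. 30·(0.4710 − sin(2π·0.4710)/(2π)) = 13.2623 → s = 65.2623
radial distance = base radius + s = 35 + 65.2623 = 100.2623

100.2623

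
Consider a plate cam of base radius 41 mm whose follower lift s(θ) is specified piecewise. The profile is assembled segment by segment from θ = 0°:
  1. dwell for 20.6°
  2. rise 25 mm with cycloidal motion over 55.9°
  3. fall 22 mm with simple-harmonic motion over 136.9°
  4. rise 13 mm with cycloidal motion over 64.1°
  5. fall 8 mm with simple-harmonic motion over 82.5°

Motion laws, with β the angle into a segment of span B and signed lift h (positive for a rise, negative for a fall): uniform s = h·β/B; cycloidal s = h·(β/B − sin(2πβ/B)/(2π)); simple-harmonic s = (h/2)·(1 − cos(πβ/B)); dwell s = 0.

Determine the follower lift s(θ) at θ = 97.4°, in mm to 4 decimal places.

seg 1 [0°–20.6°] dwell: s stays 0.0000
seg 2 [20.6°–76.5°] cycloidal, h=25: full span → s += 25 → s = 25.0000
seg 3 [76.5°–213.4°] simple-harmonic, h=-22: θ=97.4° here. β=20.9, B=136.9. -22/2·(1 − cos(π·0.1527)) = -1.2411 → s = 23.7589

23.7589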